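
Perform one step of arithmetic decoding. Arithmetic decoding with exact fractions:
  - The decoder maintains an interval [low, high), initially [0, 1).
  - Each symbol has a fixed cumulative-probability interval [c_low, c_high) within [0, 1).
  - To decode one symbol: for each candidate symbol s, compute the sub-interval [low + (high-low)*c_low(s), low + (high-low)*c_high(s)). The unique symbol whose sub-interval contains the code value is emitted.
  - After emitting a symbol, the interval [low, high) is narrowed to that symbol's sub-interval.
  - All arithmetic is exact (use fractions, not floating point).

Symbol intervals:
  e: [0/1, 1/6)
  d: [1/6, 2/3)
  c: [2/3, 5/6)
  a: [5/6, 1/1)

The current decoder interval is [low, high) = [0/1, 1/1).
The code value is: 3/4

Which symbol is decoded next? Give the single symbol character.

Interval width = high − low = 1/1 − 0/1 = 1/1
Scaled code = (code − low) / width = (3/4 − 0/1) / 1/1 = 3/4
  e: [0/1, 1/6) 
  d: [1/6, 2/3) 
  c: [2/3, 5/6) ← scaled code falls here ✓
  a: [5/6, 1/1) 

Answer: c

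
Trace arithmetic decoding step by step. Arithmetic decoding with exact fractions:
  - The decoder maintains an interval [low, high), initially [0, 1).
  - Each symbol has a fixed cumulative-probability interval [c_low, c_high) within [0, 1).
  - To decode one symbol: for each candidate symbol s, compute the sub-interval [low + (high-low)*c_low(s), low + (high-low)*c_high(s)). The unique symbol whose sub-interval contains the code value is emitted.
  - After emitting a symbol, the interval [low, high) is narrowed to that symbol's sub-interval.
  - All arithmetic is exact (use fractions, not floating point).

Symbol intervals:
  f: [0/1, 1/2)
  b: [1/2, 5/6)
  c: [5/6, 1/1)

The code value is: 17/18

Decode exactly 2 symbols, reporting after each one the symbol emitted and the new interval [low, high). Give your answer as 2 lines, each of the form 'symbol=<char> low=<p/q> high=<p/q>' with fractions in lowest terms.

Step 1: interval [0/1, 1/1), width = 1/1 - 0/1 = 1/1
  'f': [0/1 + 1/1*0/1, 0/1 + 1/1*1/2) = [0/1, 1/2)
  'b': [0/1 + 1/1*1/2, 0/1 + 1/1*5/6) = [1/2, 5/6)
  'c': [0/1 + 1/1*5/6, 0/1 + 1/1*1/1) = [5/6, 1/1) <- contains code 17/18
  emit 'c', narrow to [5/6, 1/1)
Step 2: interval [5/6, 1/1), width = 1/1 - 5/6 = 1/6
  'f': [5/6 + 1/6*0/1, 5/6 + 1/6*1/2) = [5/6, 11/12)
  'b': [5/6 + 1/6*1/2, 5/6 + 1/6*5/6) = [11/12, 35/36) <- contains code 17/18
  'c': [5/6 + 1/6*5/6, 5/6 + 1/6*1/1) = [35/36, 1/1)
  emit 'b', narrow to [11/12, 35/36)

Answer: symbol=c low=5/6 high=1/1
symbol=b low=11/12 high=35/36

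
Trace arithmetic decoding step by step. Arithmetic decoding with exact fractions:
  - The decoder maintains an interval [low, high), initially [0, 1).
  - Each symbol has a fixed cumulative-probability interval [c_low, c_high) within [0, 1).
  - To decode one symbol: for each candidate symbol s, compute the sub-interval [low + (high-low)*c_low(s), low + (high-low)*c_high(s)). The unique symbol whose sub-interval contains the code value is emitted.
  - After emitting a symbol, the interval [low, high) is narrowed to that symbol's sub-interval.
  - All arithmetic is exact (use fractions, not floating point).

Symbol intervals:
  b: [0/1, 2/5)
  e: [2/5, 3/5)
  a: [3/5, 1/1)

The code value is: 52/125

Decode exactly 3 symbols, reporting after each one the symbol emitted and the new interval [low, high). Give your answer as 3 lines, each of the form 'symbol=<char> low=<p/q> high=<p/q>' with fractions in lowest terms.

Step 1: interval [0/1, 1/1), width = 1/1 - 0/1 = 1/1
  'b': [0/1 + 1/1*0/1, 0/1 + 1/1*2/5) = [0/1, 2/5)
  'e': [0/1 + 1/1*2/5, 0/1 + 1/1*3/5) = [2/5, 3/5) <- contains code 52/125
  'a': [0/1 + 1/1*3/5, 0/1 + 1/1*1/1) = [3/5, 1/1)
  emit 'e', narrow to [2/5, 3/5)
Step 2: interval [2/5, 3/5), width = 3/5 - 2/5 = 1/5
  'b': [2/5 + 1/5*0/1, 2/5 + 1/5*2/5) = [2/5, 12/25) <- contains code 52/125
  'e': [2/5 + 1/5*2/5, 2/5 + 1/5*3/5) = [12/25, 13/25)
  'a': [2/5 + 1/5*3/5, 2/5 + 1/5*1/1) = [13/25, 3/5)
  emit 'b', narrow to [2/5, 12/25)
Step 3: interval [2/5, 12/25), width = 12/25 - 2/5 = 2/25
  'b': [2/5 + 2/25*0/1, 2/5 + 2/25*2/5) = [2/5, 54/125) <- contains code 52/125
  'e': [2/5 + 2/25*2/5, 2/5 + 2/25*3/5) = [54/125, 56/125)
  'a': [2/5 + 2/25*3/5, 2/5 + 2/25*1/1) = [56/125, 12/25)
  emit 'b', narrow to [2/5, 54/125)

Answer: symbol=e low=2/5 high=3/5
symbol=b low=2/5 high=12/25
symbol=b low=2/5 high=54/125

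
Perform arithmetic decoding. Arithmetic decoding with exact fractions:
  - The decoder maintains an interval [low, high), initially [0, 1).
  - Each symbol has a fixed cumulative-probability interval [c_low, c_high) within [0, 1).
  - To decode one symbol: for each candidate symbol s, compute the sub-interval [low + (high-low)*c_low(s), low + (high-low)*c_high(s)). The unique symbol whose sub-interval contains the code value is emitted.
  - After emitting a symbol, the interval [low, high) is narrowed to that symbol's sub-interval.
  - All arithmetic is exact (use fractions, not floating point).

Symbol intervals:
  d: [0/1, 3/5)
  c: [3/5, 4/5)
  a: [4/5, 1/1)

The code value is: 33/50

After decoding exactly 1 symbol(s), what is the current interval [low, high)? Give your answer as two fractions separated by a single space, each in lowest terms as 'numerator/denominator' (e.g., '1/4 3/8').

Answer: 3/5 4/5

Derivation:
Step 1: interval [0/1, 1/1), width = 1/1 - 0/1 = 1/1
  'd': [0/1 + 1/1*0/1, 0/1 + 1/1*3/5) = [0/1, 3/5)
  'c': [0/1 + 1/1*3/5, 0/1 + 1/1*4/5) = [3/5, 4/5) <- contains code 33/50
  'a': [0/1 + 1/1*4/5, 0/1 + 1/1*1/1) = [4/5, 1/1)
  emit 'c', narrow to [3/5, 4/5)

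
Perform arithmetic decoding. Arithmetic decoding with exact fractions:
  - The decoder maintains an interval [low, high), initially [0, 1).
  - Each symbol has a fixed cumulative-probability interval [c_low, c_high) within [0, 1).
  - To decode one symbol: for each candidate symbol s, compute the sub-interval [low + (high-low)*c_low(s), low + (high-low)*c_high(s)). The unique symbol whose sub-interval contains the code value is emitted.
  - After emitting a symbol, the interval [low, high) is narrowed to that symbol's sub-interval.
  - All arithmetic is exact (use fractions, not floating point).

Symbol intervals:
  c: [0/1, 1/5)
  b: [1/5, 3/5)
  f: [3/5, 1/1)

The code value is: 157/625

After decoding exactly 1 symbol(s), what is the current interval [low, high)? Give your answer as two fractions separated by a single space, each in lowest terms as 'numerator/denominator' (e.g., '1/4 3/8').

Answer: 1/5 3/5

Derivation:
Step 1: interval [0/1, 1/1), width = 1/1 - 0/1 = 1/1
  'c': [0/1 + 1/1*0/1, 0/1 + 1/1*1/5) = [0/1, 1/5)
  'b': [0/1 + 1/1*1/5, 0/1 + 1/1*3/5) = [1/5, 3/5) <- contains code 157/625
  'f': [0/1 + 1/1*3/5, 0/1 + 1/1*1/1) = [3/5, 1/1)
  emit 'b', narrow to [1/5, 3/5)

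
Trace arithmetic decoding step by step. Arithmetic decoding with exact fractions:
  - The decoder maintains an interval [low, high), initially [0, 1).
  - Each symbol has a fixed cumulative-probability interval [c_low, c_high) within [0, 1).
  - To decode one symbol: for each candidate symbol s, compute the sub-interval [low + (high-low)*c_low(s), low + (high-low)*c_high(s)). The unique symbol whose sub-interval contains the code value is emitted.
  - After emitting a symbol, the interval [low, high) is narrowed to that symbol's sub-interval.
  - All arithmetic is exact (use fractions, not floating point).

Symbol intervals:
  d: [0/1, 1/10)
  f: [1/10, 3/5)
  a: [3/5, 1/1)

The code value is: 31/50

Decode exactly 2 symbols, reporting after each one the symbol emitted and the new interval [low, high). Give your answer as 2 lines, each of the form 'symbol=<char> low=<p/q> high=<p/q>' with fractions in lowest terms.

Step 1: interval [0/1, 1/1), width = 1/1 - 0/1 = 1/1
  'd': [0/1 + 1/1*0/1, 0/1 + 1/1*1/10) = [0/1, 1/10)
  'f': [0/1 + 1/1*1/10, 0/1 + 1/1*3/5) = [1/10, 3/5)
  'a': [0/1 + 1/1*3/5, 0/1 + 1/1*1/1) = [3/5, 1/1) <- contains code 31/50
  emit 'a', narrow to [3/5, 1/1)
Step 2: interval [3/5, 1/1), width = 1/1 - 3/5 = 2/5
  'd': [3/5 + 2/5*0/1, 3/5 + 2/5*1/10) = [3/5, 16/25) <- contains code 31/50
  'f': [3/5 + 2/5*1/10, 3/5 + 2/5*3/5) = [16/25, 21/25)
  'a': [3/5 + 2/5*3/5, 3/5 + 2/5*1/1) = [21/25, 1/1)
  emit 'd', narrow to [3/5, 16/25)

Answer: symbol=a low=3/5 high=1/1
symbol=d low=3/5 high=16/25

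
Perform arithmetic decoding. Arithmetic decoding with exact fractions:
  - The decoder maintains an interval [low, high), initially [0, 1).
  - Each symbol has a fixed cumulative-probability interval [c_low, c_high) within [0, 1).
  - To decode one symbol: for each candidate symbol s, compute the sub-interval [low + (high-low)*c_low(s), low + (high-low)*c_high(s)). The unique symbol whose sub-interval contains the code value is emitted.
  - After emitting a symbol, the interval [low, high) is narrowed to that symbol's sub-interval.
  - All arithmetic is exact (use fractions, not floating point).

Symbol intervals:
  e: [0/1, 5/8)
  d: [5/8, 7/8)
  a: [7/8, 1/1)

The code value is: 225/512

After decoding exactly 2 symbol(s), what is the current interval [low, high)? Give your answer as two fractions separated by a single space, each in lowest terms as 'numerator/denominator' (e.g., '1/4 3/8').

Answer: 25/64 35/64

Derivation:
Step 1: interval [0/1, 1/1), width = 1/1 - 0/1 = 1/1
  'e': [0/1 + 1/1*0/1, 0/1 + 1/1*5/8) = [0/1, 5/8) <- contains code 225/512
  'd': [0/1 + 1/1*5/8, 0/1 + 1/1*7/8) = [5/8, 7/8)
  'a': [0/1 + 1/1*7/8, 0/1 + 1/1*1/1) = [7/8, 1/1)
  emit 'e', narrow to [0/1, 5/8)
Step 2: interval [0/1, 5/8), width = 5/8 - 0/1 = 5/8
  'e': [0/1 + 5/8*0/1, 0/1 + 5/8*5/8) = [0/1, 25/64)
  'd': [0/1 + 5/8*5/8, 0/1 + 5/8*7/8) = [25/64, 35/64) <- contains code 225/512
  'a': [0/1 + 5/8*7/8, 0/1 + 5/8*1/1) = [35/64, 5/8)
  emit 'd', narrow to [25/64, 35/64)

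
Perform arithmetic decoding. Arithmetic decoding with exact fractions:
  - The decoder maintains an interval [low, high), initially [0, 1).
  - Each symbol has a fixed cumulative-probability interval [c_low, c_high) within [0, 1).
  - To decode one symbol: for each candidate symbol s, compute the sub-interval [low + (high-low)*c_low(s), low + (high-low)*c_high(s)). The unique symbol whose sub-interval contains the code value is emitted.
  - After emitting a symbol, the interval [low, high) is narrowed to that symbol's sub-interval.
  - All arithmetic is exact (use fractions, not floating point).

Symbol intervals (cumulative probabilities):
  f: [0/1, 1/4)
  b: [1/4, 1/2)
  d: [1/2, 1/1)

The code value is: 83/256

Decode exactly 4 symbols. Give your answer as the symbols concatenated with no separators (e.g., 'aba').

Step 1: interval [0/1, 1/1), width = 1/1 - 0/1 = 1/1
  'f': [0/1 + 1/1*0/1, 0/1 + 1/1*1/4) = [0/1, 1/4)
  'b': [0/1 + 1/1*1/4, 0/1 + 1/1*1/2) = [1/4, 1/2) <- contains code 83/256
  'd': [0/1 + 1/1*1/2, 0/1 + 1/1*1/1) = [1/2, 1/1)
  emit 'b', narrow to [1/4, 1/2)
Step 2: interval [1/4, 1/2), width = 1/2 - 1/4 = 1/4
  'f': [1/4 + 1/4*0/1, 1/4 + 1/4*1/4) = [1/4, 5/16)
  'b': [1/4 + 1/4*1/4, 1/4 + 1/4*1/2) = [5/16, 3/8) <- contains code 83/256
  'd': [1/4 + 1/4*1/2, 1/4 + 1/4*1/1) = [3/8, 1/2)
  emit 'b', narrow to [5/16, 3/8)
Step 3: interval [5/16, 3/8), width = 3/8 - 5/16 = 1/16
  'f': [5/16 + 1/16*0/1, 5/16 + 1/16*1/4) = [5/16, 21/64) <- contains code 83/256
  'b': [5/16 + 1/16*1/4, 5/16 + 1/16*1/2) = [21/64, 11/32)
  'd': [5/16 + 1/16*1/2, 5/16 + 1/16*1/1) = [11/32, 3/8)
  emit 'f', narrow to [5/16, 21/64)
Step 4: interval [5/16, 21/64), width = 21/64 - 5/16 = 1/64
  'f': [5/16 + 1/64*0/1, 5/16 + 1/64*1/4) = [5/16, 81/256)
  'b': [5/16 + 1/64*1/4, 5/16 + 1/64*1/2) = [81/256, 41/128)
  'd': [5/16 + 1/64*1/2, 5/16 + 1/64*1/1) = [41/128, 21/64) <- contains code 83/256
  emit 'd', narrow to [41/128, 21/64)

Answer: bbfd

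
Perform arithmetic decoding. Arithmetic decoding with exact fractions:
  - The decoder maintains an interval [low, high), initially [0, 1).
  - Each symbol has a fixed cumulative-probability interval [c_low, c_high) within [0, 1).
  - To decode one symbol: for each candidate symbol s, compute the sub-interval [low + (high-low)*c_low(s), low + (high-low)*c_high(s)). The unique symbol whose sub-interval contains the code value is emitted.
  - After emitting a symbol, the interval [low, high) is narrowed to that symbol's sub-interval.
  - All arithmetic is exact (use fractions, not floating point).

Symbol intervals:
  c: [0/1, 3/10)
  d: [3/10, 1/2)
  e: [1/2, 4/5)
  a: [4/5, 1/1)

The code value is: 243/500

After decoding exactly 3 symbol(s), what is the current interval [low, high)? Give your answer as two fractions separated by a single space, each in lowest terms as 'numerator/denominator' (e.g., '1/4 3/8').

Answer: 12/25 123/250

Derivation:
Step 1: interval [0/1, 1/1), width = 1/1 - 0/1 = 1/1
  'c': [0/1 + 1/1*0/1, 0/1 + 1/1*3/10) = [0/1, 3/10)
  'd': [0/1 + 1/1*3/10, 0/1 + 1/1*1/2) = [3/10, 1/2) <- contains code 243/500
  'e': [0/1 + 1/1*1/2, 0/1 + 1/1*4/5) = [1/2, 4/5)
  'a': [0/1 + 1/1*4/5, 0/1 + 1/1*1/1) = [4/5, 1/1)
  emit 'd', narrow to [3/10, 1/2)
Step 2: interval [3/10, 1/2), width = 1/2 - 3/10 = 1/5
  'c': [3/10 + 1/5*0/1, 3/10 + 1/5*3/10) = [3/10, 9/25)
  'd': [3/10 + 1/5*3/10, 3/10 + 1/5*1/2) = [9/25, 2/5)
  'e': [3/10 + 1/5*1/2, 3/10 + 1/5*4/5) = [2/5, 23/50)
  'a': [3/10 + 1/5*4/5, 3/10 + 1/5*1/1) = [23/50, 1/2) <- contains code 243/500
  emit 'a', narrow to [23/50, 1/2)
Step 3: interval [23/50, 1/2), width = 1/2 - 23/50 = 1/25
  'c': [23/50 + 1/25*0/1, 23/50 + 1/25*3/10) = [23/50, 59/125)
  'd': [23/50 + 1/25*3/10, 23/50 + 1/25*1/2) = [59/125, 12/25)
  'e': [23/50 + 1/25*1/2, 23/50 + 1/25*4/5) = [12/25, 123/250) <- contains code 243/500
  'a': [23/50 + 1/25*4/5, 23/50 + 1/25*1/1) = [123/250, 1/2)
  emit 'e', narrow to [12/25, 123/250)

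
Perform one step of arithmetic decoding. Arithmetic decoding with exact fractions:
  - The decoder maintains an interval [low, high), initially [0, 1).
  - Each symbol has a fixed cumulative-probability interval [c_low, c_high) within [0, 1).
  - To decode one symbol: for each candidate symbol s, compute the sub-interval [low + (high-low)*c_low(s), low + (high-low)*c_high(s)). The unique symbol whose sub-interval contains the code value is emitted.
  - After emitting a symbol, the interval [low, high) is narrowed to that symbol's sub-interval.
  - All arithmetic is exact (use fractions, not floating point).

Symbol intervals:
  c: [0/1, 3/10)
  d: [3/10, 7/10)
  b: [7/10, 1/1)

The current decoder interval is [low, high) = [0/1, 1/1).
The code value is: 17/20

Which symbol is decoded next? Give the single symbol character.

Answer: b

Derivation:
Interval width = high − low = 1/1 − 0/1 = 1/1
Scaled code = (code − low) / width = (17/20 − 0/1) / 1/1 = 17/20
  c: [0/1, 3/10) 
  d: [3/10, 7/10) 
  b: [7/10, 1/1) ← scaled code falls here ✓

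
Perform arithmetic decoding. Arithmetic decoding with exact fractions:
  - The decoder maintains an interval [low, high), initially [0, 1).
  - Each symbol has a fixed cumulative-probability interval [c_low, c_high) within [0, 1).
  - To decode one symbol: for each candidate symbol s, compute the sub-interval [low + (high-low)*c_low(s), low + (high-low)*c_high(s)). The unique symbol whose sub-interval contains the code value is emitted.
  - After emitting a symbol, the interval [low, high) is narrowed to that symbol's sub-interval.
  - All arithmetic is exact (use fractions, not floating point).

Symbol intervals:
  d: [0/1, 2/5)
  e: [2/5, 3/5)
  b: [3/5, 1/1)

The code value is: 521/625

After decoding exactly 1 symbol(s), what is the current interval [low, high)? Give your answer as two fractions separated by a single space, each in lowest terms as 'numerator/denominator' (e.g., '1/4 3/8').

Step 1: interval [0/1, 1/1), width = 1/1 - 0/1 = 1/1
  'd': [0/1 + 1/1*0/1, 0/1 + 1/1*2/5) = [0/1, 2/5)
  'e': [0/1 + 1/1*2/5, 0/1 + 1/1*3/5) = [2/5, 3/5)
  'b': [0/1 + 1/1*3/5, 0/1 + 1/1*1/1) = [3/5, 1/1) <- contains code 521/625
  emit 'b', narrow to [3/5, 1/1)

Answer: 3/5 1/1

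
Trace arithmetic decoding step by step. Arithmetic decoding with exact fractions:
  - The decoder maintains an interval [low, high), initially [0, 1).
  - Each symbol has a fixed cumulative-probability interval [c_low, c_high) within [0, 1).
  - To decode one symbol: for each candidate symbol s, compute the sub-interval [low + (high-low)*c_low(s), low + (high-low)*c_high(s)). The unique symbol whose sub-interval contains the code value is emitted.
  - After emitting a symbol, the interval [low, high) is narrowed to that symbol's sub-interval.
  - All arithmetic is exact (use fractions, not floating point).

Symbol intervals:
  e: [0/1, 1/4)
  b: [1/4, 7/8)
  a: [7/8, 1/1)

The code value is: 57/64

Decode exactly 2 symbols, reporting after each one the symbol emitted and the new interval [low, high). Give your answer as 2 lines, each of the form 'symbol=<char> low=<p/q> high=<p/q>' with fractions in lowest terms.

Answer: symbol=a low=7/8 high=1/1
symbol=e low=7/8 high=29/32

Derivation:
Step 1: interval [0/1, 1/1), width = 1/1 - 0/1 = 1/1
  'e': [0/1 + 1/1*0/1, 0/1 + 1/1*1/4) = [0/1, 1/4)
  'b': [0/1 + 1/1*1/4, 0/1 + 1/1*7/8) = [1/4, 7/8)
  'a': [0/1 + 1/1*7/8, 0/1 + 1/1*1/1) = [7/8, 1/1) <- contains code 57/64
  emit 'a', narrow to [7/8, 1/1)
Step 2: interval [7/8, 1/1), width = 1/1 - 7/8 = 1/8
  'e': [7/8 + 1/8*0/1, 7/8 + 1/8*1/4) = [7/8, 29/32) <- contains code 57/64
  'b': [7/8 + 1/8*1/4, 7/8 + 1/8*7/8) = [29/32, 63/64)
  'a': [7/8 + 1/8*7/8, 7/8 + 1/8*1/1) = [63/64, 1/1)
  emit 'e', narrow to [7/8, 29/32)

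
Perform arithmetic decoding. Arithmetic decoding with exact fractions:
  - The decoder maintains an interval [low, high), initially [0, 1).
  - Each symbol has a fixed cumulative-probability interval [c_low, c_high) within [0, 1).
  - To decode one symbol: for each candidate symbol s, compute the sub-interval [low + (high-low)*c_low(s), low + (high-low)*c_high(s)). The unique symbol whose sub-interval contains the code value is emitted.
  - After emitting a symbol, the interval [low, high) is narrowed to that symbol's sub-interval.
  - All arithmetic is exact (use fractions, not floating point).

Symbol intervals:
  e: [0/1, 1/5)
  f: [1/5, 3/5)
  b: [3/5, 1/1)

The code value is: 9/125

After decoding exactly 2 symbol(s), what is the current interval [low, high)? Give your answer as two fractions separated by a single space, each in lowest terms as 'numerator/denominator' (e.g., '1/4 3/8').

Answer: 1/25 3/25

Derivation:
Step 1: interval [0/1, 1/1), width = 1/1 - 0/1 = 1/1
  'e': [0/1 + 1/1*0/1, 0/1 + 1/1*1/5) = [0/1, 1/5) <- contains code 9/125
  'f': [0/1 + 1/1*1/5, 0/1 + 1/1*3/5) = [1/5, 3/5)
  'b': [0/1 + 1/1*3/5, 0/1 + 1/1*1/1) = [3/5, 1/1)
  emit 'e', narrow to [0/1, 1/5)
Step 2: interval [0/1, 1/5), width = 1/5 - 0/1 = 1/5
  'e': [0/1 + 1/5*0/1, 0/1 + 1/5*1/5) = [0/1, 1/25)
  'f': [0/1 + 1/5*1/5, 0/1 + 1/5*3/5) = [1/25, 3/25) <- contains code 9/125
  'b': [0/1 + 1/5*3/5, 0/1 + 1/5*1/1) = [3/25, 1/5)
  emit 'f', narrow to [1/25, 3/25)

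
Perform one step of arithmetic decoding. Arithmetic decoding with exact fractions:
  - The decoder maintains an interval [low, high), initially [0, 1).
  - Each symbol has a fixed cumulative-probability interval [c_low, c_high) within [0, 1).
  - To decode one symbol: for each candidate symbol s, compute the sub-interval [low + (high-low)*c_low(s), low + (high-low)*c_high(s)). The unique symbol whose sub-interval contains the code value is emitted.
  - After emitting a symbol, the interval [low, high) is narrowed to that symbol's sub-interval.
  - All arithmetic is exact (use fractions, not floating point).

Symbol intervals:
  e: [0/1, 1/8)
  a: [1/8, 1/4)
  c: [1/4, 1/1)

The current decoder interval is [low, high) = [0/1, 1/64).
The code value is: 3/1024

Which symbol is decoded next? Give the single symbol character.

Interval width = high − low = 1/64 − 0/1 = 1/64
Scaled code = (code − low) / width = (3/1024 − 0/1) / 1/64 = 3/16
  e: [0/1, 1/8) 
  a: [1/8, 1/4) ← scaled code falls here ✓
  c: [1/4, 1/1) 

Answer: a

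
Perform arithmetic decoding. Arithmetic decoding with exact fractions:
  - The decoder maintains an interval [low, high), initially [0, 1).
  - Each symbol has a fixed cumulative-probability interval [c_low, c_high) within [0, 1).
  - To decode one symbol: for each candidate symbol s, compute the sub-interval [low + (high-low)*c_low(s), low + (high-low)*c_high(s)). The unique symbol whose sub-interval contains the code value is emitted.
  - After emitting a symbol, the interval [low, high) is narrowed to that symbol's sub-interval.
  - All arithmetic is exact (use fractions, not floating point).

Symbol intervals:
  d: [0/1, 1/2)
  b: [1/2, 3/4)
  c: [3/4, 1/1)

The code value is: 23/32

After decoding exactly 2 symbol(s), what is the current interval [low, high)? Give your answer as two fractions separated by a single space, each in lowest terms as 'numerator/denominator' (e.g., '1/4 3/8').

Answer: 11/16 3/4

Derivation:
Step 1: interval [0/1, 1/1), width = 1/1 - 0/1 = 1/1
  'd': [0/1 + 1/1*0/1, 0/1 + 1/1*1/2) = [0/1, 1/2)
  'b': [0/1 + 1/1*1/2, 0/1 + 1/1*3/4) = [1/2, 3/4) <- contains code 23/32
  'c': [0/1 + 1/1*3/4, 0/1 + 1/1*1/1) = [3/4, 1/1)
  emit 'b', narrow to [1/2, 3/4)
Step 2: interval [1/2, 3/4), width = 3/4 - 1/2 = 1/4
  'd': [1/2 + 1/4*0/1, 1/2 + 1/4*1/2) = [1/2, 5/8)
  'b': [1/2 + 1/4*1/2, 1/2 + 1/4*3/4) = [5/8, 11/16)
  'c': [1/2 + 1/4*3/4, 1/2 + 1/4*1/1) = [11/16, 3/4) <- contains code 23/32
  emit 'c', narrow to [11/16, 3/4)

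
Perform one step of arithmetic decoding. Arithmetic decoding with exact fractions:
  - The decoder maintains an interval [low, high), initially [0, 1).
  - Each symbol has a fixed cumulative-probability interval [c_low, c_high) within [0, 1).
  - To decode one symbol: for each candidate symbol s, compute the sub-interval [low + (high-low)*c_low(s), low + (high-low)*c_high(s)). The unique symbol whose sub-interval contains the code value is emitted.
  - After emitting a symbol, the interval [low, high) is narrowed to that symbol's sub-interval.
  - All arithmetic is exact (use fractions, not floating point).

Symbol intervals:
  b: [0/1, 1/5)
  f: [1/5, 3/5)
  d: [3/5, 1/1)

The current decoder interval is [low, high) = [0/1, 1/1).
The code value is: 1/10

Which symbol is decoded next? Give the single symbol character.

Interval width = high − low = 1/1 − 0/1 = 1/1
Scaled code = (code − low) / width = (1/10 − 0/1) / 1/1 = 1/10
  b: [0/1, 1/5) ← scaled code falls here ✓
  f: [1/5, 3/5) 
  d: [3/5, 1/1) 

Answer: b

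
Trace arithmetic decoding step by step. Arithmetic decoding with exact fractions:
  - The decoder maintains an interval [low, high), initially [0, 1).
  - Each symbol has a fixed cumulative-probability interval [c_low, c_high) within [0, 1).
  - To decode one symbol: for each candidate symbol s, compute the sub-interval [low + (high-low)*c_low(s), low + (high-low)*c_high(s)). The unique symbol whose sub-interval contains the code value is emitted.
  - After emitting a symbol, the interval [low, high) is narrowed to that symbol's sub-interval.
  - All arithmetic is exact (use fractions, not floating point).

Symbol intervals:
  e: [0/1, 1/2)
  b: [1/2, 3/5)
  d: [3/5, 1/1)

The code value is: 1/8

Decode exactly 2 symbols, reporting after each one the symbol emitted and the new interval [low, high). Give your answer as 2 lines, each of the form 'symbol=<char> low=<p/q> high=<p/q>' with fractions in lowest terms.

Step 1: interval [0/1, 1/1), width = 1/1 - 0/1 = 1/1
  'e': [0/1 + 1/1*0/1, 0/1 + 1/1*1/2) = [0/1, 1/2) <- contains code 1/8
  'b': [0/1 + 1/1*1/2, 0/1 + 1/1*3/5) = [1/2, 3/5)
  'd': [0/1 + 1/1*3/5, 0/1 + 1/1*1/1) = [3/5, 1/1)
  emit 'e', narrow to [0/1, 1/2)
Step 2: interval [0/1, 1/2), width = 1/2 - 0/1 = 1/2
  'e': [0/1 + 1/2*0/1, 0/1 + 1/2*1/2) = [0/1, 1/4) <- contains code 1/8
  'b': [0/1 + 1/2*1/2, 0/1 + 1/2*3/5) = [1/4, 3/10)
  'd': [0/1 + 1/2*3/5, 0/1 + 1/2*1/1) = [3/10, 1/2)
  emit 'e', narrow to [0/1, 1/4)

Answer: symbol=e low=0/1 high=1/2
symbol=e low=0/1 high=1/4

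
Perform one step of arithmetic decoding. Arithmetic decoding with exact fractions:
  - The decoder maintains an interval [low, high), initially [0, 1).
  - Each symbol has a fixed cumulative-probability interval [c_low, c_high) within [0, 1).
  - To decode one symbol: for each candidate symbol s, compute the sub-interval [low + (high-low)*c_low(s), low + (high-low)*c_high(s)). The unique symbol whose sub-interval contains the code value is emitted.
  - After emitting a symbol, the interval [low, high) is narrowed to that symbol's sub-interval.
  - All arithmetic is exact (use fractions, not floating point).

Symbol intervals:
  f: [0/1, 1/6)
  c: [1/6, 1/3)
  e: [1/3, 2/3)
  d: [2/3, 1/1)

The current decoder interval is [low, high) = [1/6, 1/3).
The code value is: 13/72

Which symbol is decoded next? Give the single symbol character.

Interval width = high − low = 1/3 − 1/6 = 1/6
Scaled code = (code − low) / width = (13/72 − 1/6) / 1/6 = 1/12
  f: [0/1, 1/6) ← scaled code falls here ✓
  c: [1/6, 1/3) 
  e: [1/3, 2/3) 
  d: [2/3, 1/1) 

Answer: f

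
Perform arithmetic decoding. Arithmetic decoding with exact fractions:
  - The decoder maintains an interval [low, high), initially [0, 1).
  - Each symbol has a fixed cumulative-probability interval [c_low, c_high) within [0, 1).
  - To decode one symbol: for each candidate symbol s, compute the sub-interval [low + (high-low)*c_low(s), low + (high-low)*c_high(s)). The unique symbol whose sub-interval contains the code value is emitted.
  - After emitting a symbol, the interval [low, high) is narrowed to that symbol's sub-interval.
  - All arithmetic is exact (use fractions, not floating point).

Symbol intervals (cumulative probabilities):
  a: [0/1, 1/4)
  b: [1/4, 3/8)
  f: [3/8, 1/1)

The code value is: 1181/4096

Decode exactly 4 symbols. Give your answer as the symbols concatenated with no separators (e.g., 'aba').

Answer: bbfa

Derivation:
Step 1: interval [0/1, 1/1), width = 1/1 - 0/1 = 1/1
  'a': [0/1 + 1/1*0/1, 0/1 + 1/1*1/4) = [0/1, 1/4)
  'b': [0/1 + 1/1*1/4, 0/1 + 1/1*3/8) = [1/4, 3/8) <- contains code 1181/4096
  'f': [0/1 + 1/1*3/8, 0/1 + 1/1*1/1) = [3/8, 1/1)
  emit 'b', narrow to [1/4, 3/8)
Step 2: interval [1/4, 3/8), width = 3/8 - 1/4 = 1/8
  'a': [1/4 + 1/8*0/1, 1/4 + 1/8*1/4) = [1/4, 9/32)
  'b': [1/4 + 1/8*1/4, 1/4 + 1/8*3/8) = [9/32, 19/64) <- contains code 1181/4096
  'f': [1/4 + 1/8*3/8, 1/4 + 1/8*1/1) = [19/64, 3/8)
  emit 'b', narrow to [9/32, 19/64)
Step 3: interval [9/32, 19/64), width = 19/64 - 9/32 = 1/64
  'a': [9/32 + 1/64*0/1, 9/32 + 1/64*1/4) = [9/32, 73/256)
  'b': [9/32 + 1/64*1/4, 9/32 + 1/64*3/8) = [73/256, 147/512)
  'f': [9/32 + 1/64*3/8, 9/32 + 1/64*1/1) = [147/512, 19/64) <- contains code 1181/4096
  emit 'f', narrow to [147/512, 19/64)
Step 4: interval [147/512, 19/64), width = 19/64 - 147/512 = 5/512
  'a': [147/512 + 5/512*0/1, 147/512 + 5/512*1/4) = [147/512, 593/2048) <- contains code 1181/4096
  'b': [147/512 + 5/512*1/4, 147/512 + 5/512*3/8) = [593/2048, 1191/4096)
  'f': [147/512 + 5/512*3/8, 147/512 + 5/512*1/1) = [1191/4096, 19/64)
  emit 'a', narrow to [147/512, 593/2048)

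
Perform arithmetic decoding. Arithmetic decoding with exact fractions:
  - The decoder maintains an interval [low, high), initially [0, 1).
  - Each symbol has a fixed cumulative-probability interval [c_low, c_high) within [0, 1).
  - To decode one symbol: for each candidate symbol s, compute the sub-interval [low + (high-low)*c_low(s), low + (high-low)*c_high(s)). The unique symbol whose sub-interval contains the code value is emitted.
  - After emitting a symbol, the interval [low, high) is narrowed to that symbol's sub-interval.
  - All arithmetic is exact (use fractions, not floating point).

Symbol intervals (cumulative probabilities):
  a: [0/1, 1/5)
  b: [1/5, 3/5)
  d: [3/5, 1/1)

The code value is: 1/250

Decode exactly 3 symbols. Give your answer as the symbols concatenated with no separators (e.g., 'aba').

Step 1: interval [0/1, 1/1), width = 1/1 - 0/1 = 1/1
  'a': [0/1 + 1/1*0/1, 0/1 + 1/1*1/5) = [0/1, 1/5) <- contains code 1/250
  'b': [0/1 + 1/1*1/5, 0/1 + 1/1*3/5) = [1/5, 3/5)
  'd': [0/1 + 1/1*3/5, 0/1 + 1/1*1/1) = [3/5, 1/1)
  emit 'a', narrow to [0/1, 1/5)
Step 2: interval [0/1, 1/5), width = 1/5 - 0/1 = 1/5
  'a': [0/1 + 1/5*0/1, 0/1 + 1/5*1/5) = [0/1, 1/25) <- contains code 1/250
  'b': [0/1 + 1/5*1/5, 0/1 + 1/5*3/5) = [1/25, 3/25)
  'd': [0/1 + 1/5*3/5, 0/1 + 1/5*1/1) = [3/25, 1/5)
  emit 'a', narrow to [0/1, 1/25)
Step 3: interval [0/1, 1/25), width = 1/25 - 0/1 = 1/25
  'a': [0/1 + 1/25*0/1, 0/1 + 1/25*1/5) = [0/1, 1/125) <- contains code 1/250
  'b': [0/1 + 1/25*1/5, 0/1 + 1/25*3/5) = [1/125, 3/125)
  'd': [0/1 + 1/25*3/5, 0/1 + 1/25*1/1) = [3/125, 1/25)
  emit 'a', narrow to [0/1, 1/125)

Answer: aaa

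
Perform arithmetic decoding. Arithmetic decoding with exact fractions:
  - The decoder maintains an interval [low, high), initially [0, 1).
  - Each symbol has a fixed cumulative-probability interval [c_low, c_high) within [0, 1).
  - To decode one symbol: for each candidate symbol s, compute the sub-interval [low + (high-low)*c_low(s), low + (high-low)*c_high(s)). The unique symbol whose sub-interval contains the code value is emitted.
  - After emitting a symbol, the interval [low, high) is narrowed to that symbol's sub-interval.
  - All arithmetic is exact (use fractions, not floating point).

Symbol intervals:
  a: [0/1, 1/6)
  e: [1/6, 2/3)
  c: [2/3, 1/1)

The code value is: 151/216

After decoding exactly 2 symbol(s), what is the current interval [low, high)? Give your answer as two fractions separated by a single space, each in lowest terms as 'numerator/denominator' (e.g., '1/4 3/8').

Answer: 2/3 13/18

Derivation:
Step 1: interval [0/1, 1/1), width = 1/1 - 0/1 = 1/1
  'a': [0/1 + 1/1*0/1, 0/1 + 1/1*1/6) = [0/1, 1/6)
  'e': [0/1 + 1/1*1/6, 0/1 + 1/1*2/3) = [1/6, 2/3)
  'c': [0/1 + 1/1*2/3, 0/1 + 1/1*1/1) = [2/3, 1/1) <- contains code 151/216
  emit 'c', narrow to [2/3, 1/1)
Step 2: interval [2/3, 1/1), width = 1/1 - 2/3 = 1/3
  'a': [2/3 + 1/3*0/1, 2/3 + 1/3*1/6) = [2/3, 13/18) <- contains code 151/216
  'e': [2/3 + 1/3*1/6, 2/3 + 1/3*2/3) = [13/18, 8/9)
  'c': [2/3 + 1/3*2/3, 2/3 + 1/3*1/1) = [8/9, 1/1)
  emit 'a', narrow to [2/3, 13/18)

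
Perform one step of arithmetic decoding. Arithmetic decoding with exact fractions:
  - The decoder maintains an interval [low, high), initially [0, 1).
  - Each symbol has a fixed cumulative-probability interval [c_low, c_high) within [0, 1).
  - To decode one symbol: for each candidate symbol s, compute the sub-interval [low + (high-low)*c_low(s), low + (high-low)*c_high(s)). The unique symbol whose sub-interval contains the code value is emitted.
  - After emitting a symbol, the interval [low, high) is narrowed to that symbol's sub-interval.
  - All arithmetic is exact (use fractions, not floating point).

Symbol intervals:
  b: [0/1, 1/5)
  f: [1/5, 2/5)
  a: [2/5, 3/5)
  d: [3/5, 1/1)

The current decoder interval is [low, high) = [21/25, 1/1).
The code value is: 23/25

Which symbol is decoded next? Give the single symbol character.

Answer: a

Derivation:
Interval width = high − low = 1/1 − 21/25 = 4/25
Scaled code = (code − low) / width = (23/25 − 21/25) / 4/25 = 1/2
  b: [0/1, 1/5) 
  f: [1/5, 2/5) 
  a: [2/5, 3/5) ← scaled code falls here ✓
  d: [3/5, 1/1) 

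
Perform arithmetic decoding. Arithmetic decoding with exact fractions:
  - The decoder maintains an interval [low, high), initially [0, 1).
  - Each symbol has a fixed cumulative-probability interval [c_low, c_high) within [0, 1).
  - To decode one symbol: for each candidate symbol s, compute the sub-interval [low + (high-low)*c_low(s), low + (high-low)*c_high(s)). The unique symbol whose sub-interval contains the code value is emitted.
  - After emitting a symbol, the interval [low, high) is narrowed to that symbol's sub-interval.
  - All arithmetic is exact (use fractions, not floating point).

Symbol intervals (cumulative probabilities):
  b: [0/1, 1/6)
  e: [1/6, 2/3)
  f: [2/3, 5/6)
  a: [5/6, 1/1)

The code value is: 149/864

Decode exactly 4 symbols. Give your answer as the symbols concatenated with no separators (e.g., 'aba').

Answer: ebbe

Derivation:
Step 1: interval [0/1, 1/1), width = 1/1 - 0/1 = 1/1
  'b': [0/1 + 1/1*0/1, 0/1 + 1/1*1/6) = [0/1, 1/6)
  'e': [0/1 + 1/1*1/6, 0/1 + 1/1*2/3) = [1/6, 2/3) <- contains code 149/864
  'f': [0/1 + 1/1*2/3, 0/1 + 1/1*5/6) = [2/3, 5/6)
  'a': [0/1 + 1/1*5/6, 0/1 + 1/1*1/1) = [5/6, 1/1)
  emit 'e', narrow to [1/6, 2/3)
Step 2: interval [1/6, 2/3), width = 2/3 - 1/6 = 1/2
  'b': [1/6 + 1/2*0/1, 1/6 + 1/2*1/6) = [1/6, 1/4) <- contains code 149/864
  'e': [1/6 + 1/2*1/6, 1/6 + 1/2*2/3) = [1/4, 1/2)
  'f': [1/6 + 1/2*2/3, 1/6 + 1/2*5/6) = [1/2, 7/12)
  'a': [1/6 + 1/2*5/6, 1/6 + 1/2*1/1) = [7/12, 2/3)
  emit 'b', narrow to [1/6, 1/4)
Step 3: interval [1/6, 1/4), width = 1/4 - 1/6 = 1/12
  'b': [1/6 + 1/12*0/1, 1/6 + 1/12*1/6) = [1/6, 13/72) <- contains code 149/864
  'e': [1/6 + 1/12*1/6, 1/6 + 1/12*2/3) = [13/72, 2/9)
  'f': [1/6 + 1/12*2/3, 1/6 + 1/12*5/6) = [2/9, 17/72)
  'a': [1/6 + 1/12*5/6, 1/6 + 1/12*1/1) = [17/72, 1/4)
  emit 'b', narrow to [1/6, 13/72)
Step 4: interval [1/6, 13/72), width = 13/72 - 1/6 = 1/72
  'b': [1/6 + 1/72*0/1, 1/6 + 1/72*1/6) = [1/6, 73/432)
  'e': [1/6 + 1/72*1/6, 1/6 + 1/72*2/3) = [73/432, 19/108) <- contains code 149/864
  'f': [1/6 + 1/72*2/3, 1/6 + 1/72*5/6) = [19/108, 77/432)
  'a': [1/6 + 1/72*5/6, 1/6 + 1/72*1/1) = [77/432, 13/72)
  emit 'e', narrow to [73/432, 19/108)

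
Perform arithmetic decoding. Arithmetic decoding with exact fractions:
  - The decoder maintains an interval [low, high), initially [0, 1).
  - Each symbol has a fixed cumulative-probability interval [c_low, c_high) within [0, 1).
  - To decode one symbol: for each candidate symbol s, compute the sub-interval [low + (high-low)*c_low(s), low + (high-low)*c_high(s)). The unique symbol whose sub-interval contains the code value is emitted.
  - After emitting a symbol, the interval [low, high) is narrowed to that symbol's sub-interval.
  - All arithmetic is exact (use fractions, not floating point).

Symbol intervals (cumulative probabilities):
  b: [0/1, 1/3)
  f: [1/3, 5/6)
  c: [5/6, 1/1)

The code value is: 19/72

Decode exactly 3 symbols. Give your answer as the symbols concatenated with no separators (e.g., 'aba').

Answer: bfc

Derivation:
Step 1: interval [0/1, 1/1), width = 1/1 - 0/1 = 1/1
  'b': [0/1 + 1/1*0/1, 0/1 + 1/1*1/3) = [0/1, 1/3) <- contains code 19/72
  'f': [0/1 + 1/1*1/3, 0/1 + 1/1*5/6) = [1/3, 5/6)
  'c': [0/1 + 1/1*5/6, 0/1 + 1/1*1/1) = [5/6, 1/1)
  emit 'b', narrow to [0/1, 1/3)
Step 2: interval [0/1, 1/3), width = 1/3 - 0/1 = 1/3
  'b': [0/1 + 1/3*0/1, 0/1 + 1/3*1/3) = [0/1, 1/9)
  'f': [0/1 + 1/3*1/3, 0/1 + 1/3*5/6) = [1/9, 5/18) <- contains code 19/72
  'c': [0/1 + 1/3*5/6, 0/1 + 1/3*1/1) = [5/18, 1/3)
  emit 'f', narrow to [1/9, 5/18)
Step 3: interval [1/9, 5/18), width = 5/18 - 1/9 = 1/6
  'b': [1/9 + 1/6*0/1, 1/9 + 1/6*1/3) = [1/9, 1/6)
  'f': [1/9 + 1/6*1/3, 1/9 + 1/6*5/6) = [1/6, 1/4)
  'c': [1/9 + 1/6*5/6, 1/9 + 1/6*1/1) = [1/4, 5/18) <- contains code 19/72
  emit 'c', narrow to [1/4, 5/18)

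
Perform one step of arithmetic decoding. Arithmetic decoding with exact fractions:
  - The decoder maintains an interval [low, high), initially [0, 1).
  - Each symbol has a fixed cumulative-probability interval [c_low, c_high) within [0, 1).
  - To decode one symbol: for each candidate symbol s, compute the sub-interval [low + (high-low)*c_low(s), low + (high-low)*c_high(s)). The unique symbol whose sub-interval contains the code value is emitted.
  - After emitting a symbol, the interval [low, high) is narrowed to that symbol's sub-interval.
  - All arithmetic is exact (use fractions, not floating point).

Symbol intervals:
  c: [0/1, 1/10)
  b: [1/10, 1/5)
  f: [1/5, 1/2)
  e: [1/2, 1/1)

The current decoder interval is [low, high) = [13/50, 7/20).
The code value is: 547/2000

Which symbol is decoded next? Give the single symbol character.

Answer: b

Derivation:
Interval width = high − low = 7/20 − 13/50 = 9/100
Scaled code = (code − low) / width = (547/2000 − 13/50) / 9/100 = 3/20
  c: [0/1, 1/10) 
  b: [1/10, 1/5) ← scaled code falls here ✓
  f: [1/5, 1/2) 
  e: [1/2, 1/1) 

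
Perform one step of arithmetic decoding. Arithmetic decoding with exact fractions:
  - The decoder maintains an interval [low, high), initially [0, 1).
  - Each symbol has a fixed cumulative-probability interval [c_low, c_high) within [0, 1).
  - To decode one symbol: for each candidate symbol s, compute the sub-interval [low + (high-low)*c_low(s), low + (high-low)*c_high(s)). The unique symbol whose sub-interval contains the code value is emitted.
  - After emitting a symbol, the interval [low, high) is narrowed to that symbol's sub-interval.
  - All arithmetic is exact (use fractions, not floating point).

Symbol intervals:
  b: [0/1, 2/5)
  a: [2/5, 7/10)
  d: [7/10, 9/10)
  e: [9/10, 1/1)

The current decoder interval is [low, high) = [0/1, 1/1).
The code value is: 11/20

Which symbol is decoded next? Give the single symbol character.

Interval width = high − low = 1/1 − 0/1 = 1/1
Scaled code = (code − low) / width = (11/20 − 0/1) / 1/1 = 11/20
  b: [0/1, 2/5) 
  a: [2/5, 7/10) ← scaled code falls here ✓
  d: [7/10, 9/10) 
  e: [9/10, 1/1) 

Answer: a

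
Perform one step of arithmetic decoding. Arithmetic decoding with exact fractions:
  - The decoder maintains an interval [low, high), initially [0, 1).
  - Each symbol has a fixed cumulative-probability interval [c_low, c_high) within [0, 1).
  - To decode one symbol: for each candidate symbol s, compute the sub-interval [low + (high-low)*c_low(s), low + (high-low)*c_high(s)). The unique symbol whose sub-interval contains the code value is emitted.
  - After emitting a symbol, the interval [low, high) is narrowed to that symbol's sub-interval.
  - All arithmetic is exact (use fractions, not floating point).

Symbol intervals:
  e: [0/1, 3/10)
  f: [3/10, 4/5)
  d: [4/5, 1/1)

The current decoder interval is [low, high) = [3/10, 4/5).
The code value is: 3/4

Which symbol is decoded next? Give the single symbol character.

Interval width = high − low = 4/5 − 3/10 = 1/2
Scaled code = (code − low) / width = (3/4 − 3/10) / 1/2 = 9/10
  e: [0/1, 3/10) 
  f: [3/10, 4/5) 
  d: [4/5, 1/1) ← scaled code falls here ✓

Answer: d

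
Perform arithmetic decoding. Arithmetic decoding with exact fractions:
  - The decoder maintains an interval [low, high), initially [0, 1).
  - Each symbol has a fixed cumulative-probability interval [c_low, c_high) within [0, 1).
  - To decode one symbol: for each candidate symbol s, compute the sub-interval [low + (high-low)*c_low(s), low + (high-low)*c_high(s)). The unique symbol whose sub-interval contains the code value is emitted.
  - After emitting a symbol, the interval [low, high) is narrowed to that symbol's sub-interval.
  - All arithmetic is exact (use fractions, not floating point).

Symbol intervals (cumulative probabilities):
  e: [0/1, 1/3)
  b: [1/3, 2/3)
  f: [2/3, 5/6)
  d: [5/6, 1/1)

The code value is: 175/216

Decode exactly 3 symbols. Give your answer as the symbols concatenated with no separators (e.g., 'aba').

Answer: fde

Derivation:
Step 1: interval [0/1, 1/1), width = 1/1 - 0/1 = 1/1
  'e': [0/1 + 1/1*0/1, 0/1 + 1/1*1/3) = [0/1, 1/3)
  'b': [0/1 + 1/1*1/3, 0/1 + 1/1*2/3) = [1/3, 2/3)
  'f': [0/1 + 1/1*2/3, 0/1 + 1/1*5/6) = [2/3, 5/6) <- contains code 175/216
  'd': [0/1 + 1/1*5/6, 0/1 + 1/1*1/1) = [5/6, 1/1)
  emit 'f', narrow to [2/3, 5/6)
Step 2: interval [2/3, 5/6), width = 5/6 - 2/3 = 1/6
  'e': [2/3 + 1/6*0/1, 2/3 + 1/6*1/3) = [2/3, 13/18)
  'b': [2/3 + 1/6*1/3, 2/3 + 1/6*2/3) = [13/18, 7/9)
  'f': [2/3 + 1/6*2/3, 2/3 + 1/6*5/6) = [7/9, 29/36)
  'd': [2/3 + 1/6*5/6, 2/3 + 1/6*1/1) = [29/36, 5/6) <- contains code 175/216
  emit 'd', narrow to [29/36, 5/6)
Step 3: interval [29/36, 5/6), width = 5/6 - 29/36 = 1/36
  'e': [29/36 + 1/36*0/1, 29/36 + 1/36*1/3) = [29/36, 22/27) <- contains code 175/216
  'b': [29/36 + 1/36*1/3, 29/36 + 1/36*2/3) = [22/27, 89/108)
  'f': [29/36 + 1/36*2/3, 29/36 + 1/36*5/6) = [89/108, 179/216)
  'd': [29/36 + 1/36*5/6, 29/36 + 1/36*1/1) = [179/216, 5/6)
  emit 'e', narrow to [29/36, 22/27)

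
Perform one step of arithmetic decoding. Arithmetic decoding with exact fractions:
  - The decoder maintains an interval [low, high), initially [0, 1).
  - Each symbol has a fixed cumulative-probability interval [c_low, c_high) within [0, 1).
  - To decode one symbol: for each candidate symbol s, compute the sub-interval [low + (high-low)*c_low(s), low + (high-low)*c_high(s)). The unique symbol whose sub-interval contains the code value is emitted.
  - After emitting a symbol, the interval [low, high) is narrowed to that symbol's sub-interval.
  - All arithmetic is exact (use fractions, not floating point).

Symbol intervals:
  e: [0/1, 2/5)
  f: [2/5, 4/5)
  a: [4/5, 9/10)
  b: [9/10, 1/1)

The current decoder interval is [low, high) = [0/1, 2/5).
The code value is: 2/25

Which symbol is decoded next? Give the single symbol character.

Interval width = high − low = 2/5 − 0/1 = 2/5
Scaled code = (code − low) / width = (2/25 − 0/1) / 2/5 = 1/5
  e: [0/1, 2/5) ← scaled code falls here ✓
  f: [2/5, 4/5) 
  a: [4/5, 9/10) 
  b: [9/10, 1/1) 

Answer: e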